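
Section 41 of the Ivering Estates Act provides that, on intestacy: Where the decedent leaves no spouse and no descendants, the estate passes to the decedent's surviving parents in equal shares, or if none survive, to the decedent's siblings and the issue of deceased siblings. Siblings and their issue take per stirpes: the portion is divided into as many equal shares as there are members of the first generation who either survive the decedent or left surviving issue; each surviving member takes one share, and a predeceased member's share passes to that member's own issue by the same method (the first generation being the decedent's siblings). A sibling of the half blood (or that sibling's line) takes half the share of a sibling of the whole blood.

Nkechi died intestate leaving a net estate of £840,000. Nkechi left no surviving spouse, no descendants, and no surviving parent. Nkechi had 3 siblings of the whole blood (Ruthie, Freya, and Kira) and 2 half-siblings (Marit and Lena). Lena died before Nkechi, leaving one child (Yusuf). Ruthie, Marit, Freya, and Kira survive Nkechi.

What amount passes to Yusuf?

Yusuf receives £105,000.

The entire £840,000 passes to the siblings and their issue.
Counting each half-blood sibling's line as half a unit, there are 4 units in £840,000, so one unit is £210,000. Whole-blood lines (Ruthie, Freya, and Kira) take £210,000 each; half-blood lines (Marit and Lena) take £105,000 each.
Lena's share (£105,000) passes entirely to Yusuf.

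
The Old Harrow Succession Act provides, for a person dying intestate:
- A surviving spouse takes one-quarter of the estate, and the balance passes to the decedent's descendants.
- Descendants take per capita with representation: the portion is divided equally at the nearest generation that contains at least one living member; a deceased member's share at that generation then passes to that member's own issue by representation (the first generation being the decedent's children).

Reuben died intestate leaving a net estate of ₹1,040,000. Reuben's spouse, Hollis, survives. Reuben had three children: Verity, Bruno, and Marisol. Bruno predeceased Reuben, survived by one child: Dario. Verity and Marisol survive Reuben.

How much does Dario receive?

Dario receives ₹260,000.

Hollis takes one-quarter of ₹1,040,000 = ₹260,000. The remaining ₹780,000 passes to the descendants.
The descendants' portion (₹780,000) is divided into 3 shares of ₹260,000: Verity and Marisol each take ₹260,000; Bruno's ₹260,000 share passes to Bruno's issue.
Bruno's share (₹260,000) passes entirely to Dario.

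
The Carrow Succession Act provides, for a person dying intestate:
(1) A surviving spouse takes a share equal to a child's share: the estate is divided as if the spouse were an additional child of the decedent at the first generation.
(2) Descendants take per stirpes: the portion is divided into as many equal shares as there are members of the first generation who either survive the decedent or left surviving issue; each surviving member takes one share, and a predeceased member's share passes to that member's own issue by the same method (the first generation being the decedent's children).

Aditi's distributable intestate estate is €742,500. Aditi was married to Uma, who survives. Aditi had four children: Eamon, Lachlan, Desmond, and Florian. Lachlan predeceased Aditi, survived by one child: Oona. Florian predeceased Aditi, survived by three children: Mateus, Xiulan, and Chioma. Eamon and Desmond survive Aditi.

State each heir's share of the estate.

Uma: €148,500; Eamon: €148,500; Oona: €148,500; Desmond: €148,500; Mateus: €49,500; Xiulan: €49,500; Chioma: €49,500

The spouse counts as an additional share at the children's level, so there are 5 primary shares of €148,500. Uma takes one such share (€148,500).
The children's combined portion (€594,000) is divided into 4 shares of €148,500: Eamon and Desmond each take €148,500; Lachlan's €148,500 share passes to Lachlan's issue; Florian's €148,500 share passes to Florian's issue.
Lachlan's share (€148,500) passes entirely to Oona.
Florian's share (€148,500) is divided into 3 shares of €49,500: Mateus, Xiulan, and Chioma each take €49,500.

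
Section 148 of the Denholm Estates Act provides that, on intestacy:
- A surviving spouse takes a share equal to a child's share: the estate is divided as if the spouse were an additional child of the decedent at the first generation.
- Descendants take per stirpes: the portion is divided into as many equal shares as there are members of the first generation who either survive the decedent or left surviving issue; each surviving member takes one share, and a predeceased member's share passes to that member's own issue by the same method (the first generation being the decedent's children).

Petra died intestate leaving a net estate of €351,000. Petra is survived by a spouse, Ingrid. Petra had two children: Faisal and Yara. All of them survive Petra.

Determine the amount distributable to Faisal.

The spouse counts as an additional share at the children's level, so there are 3 primary shares of €117,000. Ingrid takes one such share (€117,000).
The children's combined portion (€234,000) is divided into 2 shares of €117,000: Faisal and Yara each take €117,000.

Faisal receives €117,000.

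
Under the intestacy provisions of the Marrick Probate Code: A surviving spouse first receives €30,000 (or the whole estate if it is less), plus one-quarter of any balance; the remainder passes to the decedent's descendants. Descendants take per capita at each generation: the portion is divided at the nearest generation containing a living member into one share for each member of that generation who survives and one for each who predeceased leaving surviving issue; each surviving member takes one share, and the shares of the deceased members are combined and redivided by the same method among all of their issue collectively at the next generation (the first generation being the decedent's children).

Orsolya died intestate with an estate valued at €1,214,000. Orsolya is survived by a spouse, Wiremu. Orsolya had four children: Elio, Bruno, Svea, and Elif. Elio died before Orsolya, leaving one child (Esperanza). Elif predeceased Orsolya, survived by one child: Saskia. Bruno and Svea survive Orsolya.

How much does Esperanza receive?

Esperanza receives €222,000.

Wiremu first takes €30,000, leaving a balance of €1,184,000. Wiremu then takes one-quarter of the balance (€296,000), for a total of €326,000. The remaining €888,000 passes to the descendants.
The descendants' portion (€888,000) is divided at the children's generation into 4 shares of €222,000. Bruno and Svea each take €222,000. The 2 shares of the deceased (Elio and Elif) are combined into a pool of €444,000.
That pool (€444,000) is divided at the grandchildren's generation equally among Esperanza and Saskia: €222,000 each.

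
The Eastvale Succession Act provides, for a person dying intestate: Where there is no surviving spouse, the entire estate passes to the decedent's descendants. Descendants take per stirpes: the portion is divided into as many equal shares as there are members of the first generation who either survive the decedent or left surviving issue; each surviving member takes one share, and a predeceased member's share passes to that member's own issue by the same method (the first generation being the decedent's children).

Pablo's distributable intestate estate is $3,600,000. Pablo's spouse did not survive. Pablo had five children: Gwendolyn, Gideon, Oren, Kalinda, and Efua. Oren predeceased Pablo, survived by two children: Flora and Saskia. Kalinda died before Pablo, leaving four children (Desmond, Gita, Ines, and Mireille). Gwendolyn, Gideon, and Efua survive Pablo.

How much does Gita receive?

The entire $3,600,000 passes to the descendants.
That amount ($3,600,000) is divided into 5 shares of $720,000: Gwendolyn, Gideon, and Efua each take $720,000; Oren's $720,000 share passes to Oren's issue; Kalinda's $720,000 share passes to Kalinda's issue.
Oren's share ($720,000) is divided into 2 shares of $360,000: Flora and Saskia each take $360,000.
Kalinda's share ($720,000) is divided into 4 shares of $180,000: Desmond, Gita, Ines, and Mireille each take $180,000.

Gita receives $180,000.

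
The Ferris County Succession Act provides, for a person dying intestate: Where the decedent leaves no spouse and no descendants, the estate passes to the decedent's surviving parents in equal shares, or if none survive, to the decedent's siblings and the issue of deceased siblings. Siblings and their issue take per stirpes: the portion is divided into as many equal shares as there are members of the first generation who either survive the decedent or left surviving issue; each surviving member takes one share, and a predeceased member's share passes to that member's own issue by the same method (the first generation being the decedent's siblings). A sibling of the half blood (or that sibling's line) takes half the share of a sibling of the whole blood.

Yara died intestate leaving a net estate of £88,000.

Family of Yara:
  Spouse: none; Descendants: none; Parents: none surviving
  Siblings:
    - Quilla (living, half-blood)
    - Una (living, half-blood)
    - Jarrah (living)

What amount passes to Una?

The entire £88,000 passes to the siblings and their issue.
Counting each half-blood sibling's line as half a unit, there are 2 units in £88,000, so one unit is £44,000. Whole-blood lines (Jarrah) take £44,000 each; half-blood lines (Quilla and Una) take £22,000 each.

Una receives £22,000.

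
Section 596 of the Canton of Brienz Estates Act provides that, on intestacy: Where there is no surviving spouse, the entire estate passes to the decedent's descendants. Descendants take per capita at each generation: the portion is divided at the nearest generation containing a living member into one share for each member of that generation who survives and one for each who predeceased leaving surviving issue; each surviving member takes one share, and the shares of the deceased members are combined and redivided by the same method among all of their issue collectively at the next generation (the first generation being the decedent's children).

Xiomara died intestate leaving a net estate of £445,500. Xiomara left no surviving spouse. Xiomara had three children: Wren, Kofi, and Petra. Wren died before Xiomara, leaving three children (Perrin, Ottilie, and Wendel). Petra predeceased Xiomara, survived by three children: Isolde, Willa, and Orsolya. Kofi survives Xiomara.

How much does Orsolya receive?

Orsolya receives £49,500.

The entire £445,500 passes to the descendants.
That amount (£445,500) is divided at the children's generation into 3 shares of £148,500. Kofi takes £148,500. The 2 shares of the deceased (Wren and Petra) are combined into a pool of £297,000.
That pool (£297,000) is divided at the grandchildren's generation equally among Perrin, Ottilie, Wendel, Isolde, Willa, and Orsolya: £49,500 each.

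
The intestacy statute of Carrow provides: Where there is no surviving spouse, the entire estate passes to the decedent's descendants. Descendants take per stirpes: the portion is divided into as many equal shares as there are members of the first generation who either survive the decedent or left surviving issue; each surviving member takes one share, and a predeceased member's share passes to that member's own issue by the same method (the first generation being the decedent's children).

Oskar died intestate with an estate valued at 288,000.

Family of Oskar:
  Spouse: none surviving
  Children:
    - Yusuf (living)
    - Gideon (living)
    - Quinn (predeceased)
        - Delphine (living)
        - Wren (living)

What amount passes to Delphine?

Delphine receives 48,000.

The entire 288,000 passes to the descendants.
That amount (288,000) is divided into 3 shares of 96,000: Yusuf and Gideon each take 96,000; Quinn's 96,000 share passes to Quinn's issue.
Quinn's share (96,000) is divided into 2 shares of 48,000: Delphine and Wren each take 48,000.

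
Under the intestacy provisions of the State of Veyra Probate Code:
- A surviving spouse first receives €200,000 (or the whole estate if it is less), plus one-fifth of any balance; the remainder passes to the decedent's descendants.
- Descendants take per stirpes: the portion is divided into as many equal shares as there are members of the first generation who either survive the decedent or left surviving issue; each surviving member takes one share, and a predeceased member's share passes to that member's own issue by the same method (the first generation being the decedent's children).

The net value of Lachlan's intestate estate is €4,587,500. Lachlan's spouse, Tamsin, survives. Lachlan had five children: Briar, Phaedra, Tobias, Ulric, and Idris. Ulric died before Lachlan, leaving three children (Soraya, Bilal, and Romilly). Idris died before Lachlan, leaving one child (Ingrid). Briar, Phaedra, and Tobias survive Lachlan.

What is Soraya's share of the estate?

Tamsin first takes €200,000, leaving a balance of €4,387,500. Tamsin then takes one-fifth of the balance (€877,500), for a total of €1,077,500. The remaining €3,510,000 passes to the descendants.
The descendants' portion (€3,510,000) is divided into 5 shares of €702,000: Briar, Phaedra, and Tobias each take €702,000; Ulric's €702,000 share passes to Ulric's issue; Idris's €702,000 share passes to Idris's issue.
Ulric's share (€702,000) is divided into 3 shares of €234,000: Soraya, Bilal, and Romilly each take €234,000.
Idris's share (€702,000) passes entirely to Ingrid.

Soraya receives €234,000.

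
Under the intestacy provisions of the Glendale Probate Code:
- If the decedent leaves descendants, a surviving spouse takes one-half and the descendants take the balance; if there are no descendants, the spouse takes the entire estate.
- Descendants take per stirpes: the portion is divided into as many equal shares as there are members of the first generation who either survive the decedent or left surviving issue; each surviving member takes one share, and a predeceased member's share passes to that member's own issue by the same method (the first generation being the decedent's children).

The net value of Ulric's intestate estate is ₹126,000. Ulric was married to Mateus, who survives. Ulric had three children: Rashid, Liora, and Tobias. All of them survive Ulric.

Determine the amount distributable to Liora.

Liora receives ₹21,000.

Mateus takes one-half of ₹126,000 = ₹63,000. The remaining ₹63,000 passes to the descendants.
The descendants' portion (₹63,000) is divided into 3 shares of ₹21,000: Rashid, Liora, and Tobias each take ₹21,000.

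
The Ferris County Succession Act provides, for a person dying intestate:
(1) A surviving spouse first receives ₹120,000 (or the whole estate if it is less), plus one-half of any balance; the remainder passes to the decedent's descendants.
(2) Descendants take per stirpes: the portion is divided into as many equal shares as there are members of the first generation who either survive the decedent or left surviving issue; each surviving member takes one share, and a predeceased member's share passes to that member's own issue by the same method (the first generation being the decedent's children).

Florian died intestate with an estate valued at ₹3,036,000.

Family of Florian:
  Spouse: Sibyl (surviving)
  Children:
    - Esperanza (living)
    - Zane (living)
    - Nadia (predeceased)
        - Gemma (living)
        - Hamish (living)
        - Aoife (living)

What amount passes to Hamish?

Hamish receives ₹162,000.

Sibyl first takes ₹120,000, leaving a balance of ₹2,916,000. Sibyl then takes one-half of the balance (₹1,458,000), for a total of ₹1,578,000. The remaining ₹1,458,000 passes to the descendants.
The descendants' portion (₹1,458,000) is divided into 3 shares of ₹486,000: Esperanza and Zane each take ₹486,000; Nadia's ₹486,000 share passes to Nadia's issue.
Nadia's share (₹486,000) is divided into 3 shares of ₹162,000: Gemma, Hamish, and Aoife each take ₹162,000.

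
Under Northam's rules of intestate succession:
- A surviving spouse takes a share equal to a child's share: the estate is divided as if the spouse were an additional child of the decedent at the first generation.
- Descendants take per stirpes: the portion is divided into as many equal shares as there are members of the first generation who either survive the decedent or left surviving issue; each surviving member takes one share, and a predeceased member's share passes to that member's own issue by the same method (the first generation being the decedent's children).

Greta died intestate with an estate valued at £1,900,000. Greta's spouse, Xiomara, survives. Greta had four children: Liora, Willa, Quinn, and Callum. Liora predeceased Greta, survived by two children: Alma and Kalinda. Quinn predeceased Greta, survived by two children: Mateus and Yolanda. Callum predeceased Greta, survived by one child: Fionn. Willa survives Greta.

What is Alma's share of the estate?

The spouse counts as an additional share at the children's level, so there are 5 primary shares of £380,000. Xiomara takes one such share (£380,000).
The children's combined portion (£1,520,000) is divided into 4 shares of £380,000: Willa takes £380,000; Liora's £380,000 share passes to Liora's issue; Quinn's £380,000 share passes to Quinn's issue; Callum's £380,000 share passes to Callum's issue.
Liora's share (£380,000) is divided into 2 shares of £190,000: Alma and Kalinda each take £190,000.
Quinn's share (£380,000) is divided into 2 shares of £190,000: Mateus and Yolanda each take £190,000.
Callum's share (£380,000) passes entirely to Fionn.

Alma receives £190,000.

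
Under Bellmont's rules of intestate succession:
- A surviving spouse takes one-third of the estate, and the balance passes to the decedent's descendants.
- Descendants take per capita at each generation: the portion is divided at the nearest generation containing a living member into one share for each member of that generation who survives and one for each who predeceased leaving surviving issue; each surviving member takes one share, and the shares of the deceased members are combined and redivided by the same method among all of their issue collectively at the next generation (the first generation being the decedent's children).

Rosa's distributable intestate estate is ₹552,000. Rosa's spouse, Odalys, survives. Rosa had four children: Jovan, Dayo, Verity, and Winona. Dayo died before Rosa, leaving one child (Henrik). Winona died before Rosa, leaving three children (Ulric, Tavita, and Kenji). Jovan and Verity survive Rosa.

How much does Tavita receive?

Odalys takes one-third of ₹552,000 = ₹184,000. The remaining ₹368,000 passes to the descendants.
The descendants' portion (₹368,000) is divided at the children's generation into 4 shares of ₹92,000. Jovan and Verity each take ₹92,000. The 2 shares of the deceased (Dayo and Winona) are combined into a pool of ₹184,000.
That pool (₹184,000) is divided at the grandchildren's generation equally among Henrik, Ulric, Tavita, and Kenji: ₹46,000 each.

Tavita receives ₹46,000.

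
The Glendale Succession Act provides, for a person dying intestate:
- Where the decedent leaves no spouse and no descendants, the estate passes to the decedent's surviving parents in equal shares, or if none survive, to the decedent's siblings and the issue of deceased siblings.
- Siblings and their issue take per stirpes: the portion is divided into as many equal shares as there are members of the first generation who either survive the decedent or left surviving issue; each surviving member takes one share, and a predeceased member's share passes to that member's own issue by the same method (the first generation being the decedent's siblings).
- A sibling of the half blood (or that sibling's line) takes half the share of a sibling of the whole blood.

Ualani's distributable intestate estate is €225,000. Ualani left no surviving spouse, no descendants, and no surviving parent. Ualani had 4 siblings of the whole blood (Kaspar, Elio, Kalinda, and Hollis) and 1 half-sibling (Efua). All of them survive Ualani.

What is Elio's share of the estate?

Elio receives €50,000.

The entire €225,000 passes to the siblings and their issue.
Counting each half-blood sibling's line as half a unit, there are 9/2 units in €225,000, so one unit is €50,000. Whole-blood lines (Kaspar, Elio, Kalinda, and Hollis) take €50,000 each; half-blood lines (Efua) take €25,000 each.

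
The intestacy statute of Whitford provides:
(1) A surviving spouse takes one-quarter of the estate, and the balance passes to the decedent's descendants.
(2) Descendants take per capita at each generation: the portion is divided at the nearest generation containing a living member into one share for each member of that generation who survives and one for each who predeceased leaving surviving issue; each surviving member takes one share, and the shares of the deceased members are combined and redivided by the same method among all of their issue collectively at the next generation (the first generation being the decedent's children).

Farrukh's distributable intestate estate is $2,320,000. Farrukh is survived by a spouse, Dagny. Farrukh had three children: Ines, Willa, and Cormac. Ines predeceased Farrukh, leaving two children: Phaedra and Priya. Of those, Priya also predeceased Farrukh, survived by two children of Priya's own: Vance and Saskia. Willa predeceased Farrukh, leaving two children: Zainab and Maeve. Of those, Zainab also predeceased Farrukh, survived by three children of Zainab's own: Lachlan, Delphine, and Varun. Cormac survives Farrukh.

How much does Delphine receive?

Delphine receives $116,000.

Dagny takes one-quarter of $2,320,000 = $580,000. The remaining $1,740,000 passes to the descendants.
The descendants' portion ($1,740,000) is divided at the children's generation into 3 shares of $580,000. Cormac takes $580,000. The 2 shares of the deceased (Ines and Willa) are combined into a pool of $1,160,000.
That pool ($1,160,000) is divided at the grandchildren's generation into 4 shares of $290,000. Phaedra and Maeve each take $290,000. The 2 shares of the deceased (Priya and Zainab) are combined into a pool of $580,000.
That pool ($580,000) is divided at the great-grandchildren's generation equally among Vance, Saskia, Lachlan, Delphine, and Varun: $116,000 each.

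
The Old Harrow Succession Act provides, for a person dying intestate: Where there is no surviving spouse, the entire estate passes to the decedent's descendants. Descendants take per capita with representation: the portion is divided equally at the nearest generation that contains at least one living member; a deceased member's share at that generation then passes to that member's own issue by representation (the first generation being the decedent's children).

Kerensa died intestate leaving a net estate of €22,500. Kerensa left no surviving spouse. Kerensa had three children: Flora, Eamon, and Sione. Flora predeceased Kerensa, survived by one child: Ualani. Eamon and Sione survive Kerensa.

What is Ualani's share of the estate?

Ualani receives €7,500.

The entire €22,500 passes to the descendants.
That amount (€22,500) is divided into 3 shares of €7,500: Eamon and Sione each take €7,500; Flora's €7,500 share passes to Flora's issue.
Flora's share (€7,500) passes entirely to Ualani.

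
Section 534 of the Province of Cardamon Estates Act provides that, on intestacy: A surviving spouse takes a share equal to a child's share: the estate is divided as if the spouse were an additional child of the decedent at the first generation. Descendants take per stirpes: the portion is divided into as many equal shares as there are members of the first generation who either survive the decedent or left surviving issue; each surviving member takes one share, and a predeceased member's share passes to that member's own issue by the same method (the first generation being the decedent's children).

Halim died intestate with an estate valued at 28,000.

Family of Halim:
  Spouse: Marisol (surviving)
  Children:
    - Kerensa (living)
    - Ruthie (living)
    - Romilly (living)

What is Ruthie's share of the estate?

Ruthie receives 7,000.

The spouse counts as an additional share at the children's level, so there are 4 primary shares of 7,000. Marisol takes one such share (7,000).
The children's combined portion (21,000) is divided into 3 shares of 7,000: Kerensa, Ruthie, and Romilly each take 7,000.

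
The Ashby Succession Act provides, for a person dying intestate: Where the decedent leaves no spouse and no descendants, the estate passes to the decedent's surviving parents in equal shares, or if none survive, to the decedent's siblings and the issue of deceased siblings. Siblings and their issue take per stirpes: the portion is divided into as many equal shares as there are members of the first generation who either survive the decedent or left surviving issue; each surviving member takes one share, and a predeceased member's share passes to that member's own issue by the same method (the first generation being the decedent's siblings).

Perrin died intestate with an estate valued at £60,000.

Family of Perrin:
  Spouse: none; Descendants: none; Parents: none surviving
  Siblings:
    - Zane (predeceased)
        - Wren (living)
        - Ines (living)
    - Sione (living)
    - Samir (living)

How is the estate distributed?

Wren: £10,000; Ines: £10,000; Sione: £20,000; Samir: £20,000

The entire £60,000 passes to the siblings and their issue.
That amount (£60,000) is divided into 3 shares of £20,000: Sione and Samir each take £20,000; Zane's £20,000 share passes to Zane's issue.
Zane's share (£20,000) is divided into 2 shares of £10,000: Wren and Ines each take £10,000.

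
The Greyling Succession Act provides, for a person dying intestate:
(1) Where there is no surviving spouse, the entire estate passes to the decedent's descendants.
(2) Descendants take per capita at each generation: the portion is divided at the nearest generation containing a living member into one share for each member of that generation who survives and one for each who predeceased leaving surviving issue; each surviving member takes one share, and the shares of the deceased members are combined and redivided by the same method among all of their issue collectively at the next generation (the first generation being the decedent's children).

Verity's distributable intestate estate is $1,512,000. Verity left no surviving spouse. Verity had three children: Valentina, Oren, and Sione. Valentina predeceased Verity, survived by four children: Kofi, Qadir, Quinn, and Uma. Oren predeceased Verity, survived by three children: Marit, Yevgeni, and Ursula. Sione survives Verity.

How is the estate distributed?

Kofi: $144,000; Qadir: $144,000; Quinn: $144,000; Uma: $144,000; Marit: $144,000; Yevgeni: $144,000; Ursula: $144,000; Sione: $504,000

The entire $1,512,000 passes to the descendants.
That amount ($1,512,000) is divided at the children's generation into 3 shares of $504,000. Sione takes $504,000. The 2 shares of the deceased (Valentina and Oren) are combined into a pool of $1,008,000.
That pool ($1,008,000) is divided at the grandchildren's generation equally among Kofi, Qadir, Quinn, Uma, Marit, Yevgeni, and Ursula: $144,000 each.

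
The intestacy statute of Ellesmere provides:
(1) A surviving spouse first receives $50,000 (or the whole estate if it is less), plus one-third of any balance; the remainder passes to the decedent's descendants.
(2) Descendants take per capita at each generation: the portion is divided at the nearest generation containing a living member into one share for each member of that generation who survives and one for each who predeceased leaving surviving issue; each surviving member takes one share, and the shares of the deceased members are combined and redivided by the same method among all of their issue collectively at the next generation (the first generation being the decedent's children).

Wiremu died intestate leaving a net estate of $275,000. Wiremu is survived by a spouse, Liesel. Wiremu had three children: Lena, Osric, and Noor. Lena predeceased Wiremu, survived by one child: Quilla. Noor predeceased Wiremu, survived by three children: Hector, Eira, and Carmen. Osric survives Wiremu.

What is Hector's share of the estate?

Liesel first takes $50,000, leaving a balance of $225,000. Liesel then takes one-third of the balance ($75,000), for a total of $125,000. The remaining $150,000 passes to the descendants.
The descendants' portion ($150,000) is divided at the children's generation into 3 shares of $50,000. Osric takes $50,000. The 2 shares of the deceased (Lena and Noor) are combined into a pool of $100,000.
That pool ($100,000) is divided at the grandchildren's generation equally among Quilla, Hector, Eira, and Carmen: $25,000 each.

Hector receives $25,000.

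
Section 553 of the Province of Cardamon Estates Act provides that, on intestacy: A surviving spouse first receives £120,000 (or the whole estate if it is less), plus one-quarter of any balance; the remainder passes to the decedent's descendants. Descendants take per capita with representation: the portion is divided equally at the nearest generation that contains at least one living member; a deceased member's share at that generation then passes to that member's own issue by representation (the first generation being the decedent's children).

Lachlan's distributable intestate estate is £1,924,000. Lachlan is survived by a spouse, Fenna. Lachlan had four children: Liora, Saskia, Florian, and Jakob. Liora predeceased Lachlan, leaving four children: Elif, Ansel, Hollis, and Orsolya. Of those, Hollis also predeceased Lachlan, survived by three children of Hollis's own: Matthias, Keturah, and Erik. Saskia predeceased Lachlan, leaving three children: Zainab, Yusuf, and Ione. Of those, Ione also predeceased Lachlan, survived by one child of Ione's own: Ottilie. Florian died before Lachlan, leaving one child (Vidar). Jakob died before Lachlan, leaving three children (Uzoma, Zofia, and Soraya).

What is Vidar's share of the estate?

Vidar receives £123,000.

Fenna first takes £120,000, leaving a balance of £1,804,000. Fenna then takes one-quarter of the balance (£451,000), for a total of £571,000. The remaining £1,353,000 passes to the descendants.
No child survives, so the initial division is made at the grandchildren's generation.
The descendants' portion (£1,353,000) is divided into 11 shares of £123,000: Elif, Ansel, Orsolya, Zainab, Yusuf, Vidar, Uzoma, Zofia, and Soraya each take £123,000; Hollis's £123,000 share passes to Hollis's issue; Ione's £123,000 share passes to Ione's issue.
Hollis's share (£123,000) is divided into 3 shares of £41,000: Matthias, Keturah, and Erik each take £41,000.
Ione's share (£123,000) passes entirely to Ottilie.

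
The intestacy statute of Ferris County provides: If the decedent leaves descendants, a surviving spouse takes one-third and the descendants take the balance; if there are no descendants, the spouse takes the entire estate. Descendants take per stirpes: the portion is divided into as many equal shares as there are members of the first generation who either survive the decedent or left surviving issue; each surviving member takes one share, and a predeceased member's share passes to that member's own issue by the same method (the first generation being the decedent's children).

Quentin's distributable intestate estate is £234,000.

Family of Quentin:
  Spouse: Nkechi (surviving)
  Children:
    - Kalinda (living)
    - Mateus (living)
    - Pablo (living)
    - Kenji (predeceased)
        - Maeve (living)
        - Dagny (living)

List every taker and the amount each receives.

Nkechi takes one-third of £234,000 = £78,000. The remaining £156,000 passes to the descendants.
The descendants' portion (£156,000) is divided into 4 shares of £39,000: Kalinda, Mateus, and Pablo each take £39,000; Kenji's £39,000 share passes to Kenji's issue.
Kenji's share (£39,000) is divided into 2 shares of £19,500: Maeve and Dagny each take £19,500.

Nkechi: £78,000; Kalinda: £39,000; Mateus: £39,000; Pablo: £39,000; Maeve: £19,500; Dagny: £19,500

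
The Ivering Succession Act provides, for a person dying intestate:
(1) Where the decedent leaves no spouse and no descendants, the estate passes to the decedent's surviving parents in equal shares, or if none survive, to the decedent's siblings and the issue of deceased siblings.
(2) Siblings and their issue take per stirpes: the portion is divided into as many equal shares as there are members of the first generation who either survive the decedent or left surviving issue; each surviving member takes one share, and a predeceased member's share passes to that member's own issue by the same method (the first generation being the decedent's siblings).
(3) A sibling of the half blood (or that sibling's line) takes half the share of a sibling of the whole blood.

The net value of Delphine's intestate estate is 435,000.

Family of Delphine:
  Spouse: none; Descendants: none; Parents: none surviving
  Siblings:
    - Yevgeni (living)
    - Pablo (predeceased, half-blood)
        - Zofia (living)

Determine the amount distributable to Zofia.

Zofia receives 145,000.

The entire 435,000 passes to the siblings and their issue.
Counting each half-blood sibling's line as half a unit, there are 3/2 units in 435,000, so one unit is 290,000. Whole-blood lines (Yevgeni) take 290,000 each; half-blood lines (Pablo) take 145,000 each.
Pablo's share (145,000) passes entirely to Zofia.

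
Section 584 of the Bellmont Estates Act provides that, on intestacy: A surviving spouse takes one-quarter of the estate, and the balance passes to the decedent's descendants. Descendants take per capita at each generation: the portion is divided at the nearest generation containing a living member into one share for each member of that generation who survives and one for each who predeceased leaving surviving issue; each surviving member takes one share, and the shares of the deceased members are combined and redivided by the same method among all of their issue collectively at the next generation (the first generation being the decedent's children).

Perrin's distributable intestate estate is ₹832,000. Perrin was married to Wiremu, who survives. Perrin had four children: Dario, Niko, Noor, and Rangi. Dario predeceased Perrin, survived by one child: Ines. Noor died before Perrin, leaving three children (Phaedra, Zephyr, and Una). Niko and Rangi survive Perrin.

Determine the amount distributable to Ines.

Ines receives ₹78,000.

Wiremu takes one-quarter of ₹832,000 = ₹208,000. The remaining ₹624,000 passes to the descendants.
The descendants' portion (₹624,000) is divided at the children's generation into 4 shares of ₹156,000. Niko and Rangi each take ₹156,000. The 2 shares of the deceased (Dario and Noor) are combined into a pool of ₹312,000.
That pool (₹312,000) is divided at the grandchildren's generation equally among Ines, Phaedra, Zephyr, and Una: ₹78,000 each.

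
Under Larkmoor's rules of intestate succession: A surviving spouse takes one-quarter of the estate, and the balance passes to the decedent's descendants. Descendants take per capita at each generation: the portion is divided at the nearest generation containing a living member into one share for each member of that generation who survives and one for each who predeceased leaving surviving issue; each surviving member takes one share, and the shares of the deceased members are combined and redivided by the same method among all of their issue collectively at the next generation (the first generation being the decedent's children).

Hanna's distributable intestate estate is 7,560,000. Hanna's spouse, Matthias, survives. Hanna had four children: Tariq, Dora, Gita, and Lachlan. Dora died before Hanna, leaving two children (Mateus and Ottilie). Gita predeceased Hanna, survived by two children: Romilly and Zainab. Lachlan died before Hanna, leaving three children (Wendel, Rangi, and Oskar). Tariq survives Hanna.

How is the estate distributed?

Matthias takes one-quarter of 7,560,000 = 1,890,000. The remaining 5,670,000 passes to the descendants.
The descendants' portion (5,670,000) is divided at the children's generation into 4 shares of 1,417,500. Tariq takes 1,417,500. The 3 shares of the deceased (Dora, Gita, and Lachlan) are combined into a pool of 4,252,500.
That pool (4,252,500) is divided at the grandchildren's generation equally among Mateus, Ottilie, Romilly, Zainab, Wendel, Rangi, and Oskar: 607,500 each.

Matthias: 1,890,000; Tariq: 1,417,500; Mateus: 607,500; Ottilie: 607,500; Romilly: 607,500; Zainab: 607,500; Wendel: 607,500; Rangi: 607,500; Oskar: 607,500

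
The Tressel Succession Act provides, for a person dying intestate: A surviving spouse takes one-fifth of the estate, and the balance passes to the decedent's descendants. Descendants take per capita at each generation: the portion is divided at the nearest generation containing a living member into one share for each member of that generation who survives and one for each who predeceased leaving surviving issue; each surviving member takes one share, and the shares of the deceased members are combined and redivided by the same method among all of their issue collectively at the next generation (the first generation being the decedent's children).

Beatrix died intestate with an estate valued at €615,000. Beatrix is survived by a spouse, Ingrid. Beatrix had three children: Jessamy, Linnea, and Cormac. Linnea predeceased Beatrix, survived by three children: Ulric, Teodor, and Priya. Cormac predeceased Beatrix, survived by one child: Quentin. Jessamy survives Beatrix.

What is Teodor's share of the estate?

Teodor receives €82,000.

Ingrid takes one-fifth of €615,000 = €123,000. The remaining €492,000 passes to the descendants.
The descendants' portion (€492,000) is divided at the children's generation into 3 shares of €164,000. Jessamy takes €164,000. The 2 shares of the deceased (Linnea and Cormac) are combined into a pool of €328,000.
That pool (€328,000) is divided at the grandchildren's generation equally among Ulric, Teodor, Priya, and Quentin: €82,000 each.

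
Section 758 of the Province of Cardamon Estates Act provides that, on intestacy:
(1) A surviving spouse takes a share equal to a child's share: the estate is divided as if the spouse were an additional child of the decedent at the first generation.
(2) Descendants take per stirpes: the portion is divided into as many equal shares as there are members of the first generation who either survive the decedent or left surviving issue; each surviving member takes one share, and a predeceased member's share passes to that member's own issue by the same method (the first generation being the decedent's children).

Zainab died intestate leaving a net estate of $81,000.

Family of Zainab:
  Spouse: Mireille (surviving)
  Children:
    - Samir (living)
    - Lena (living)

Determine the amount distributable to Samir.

Samir receives $27,000.

The spouse counts as an additional share at the children's level, so there are 3 primary shares of $27,000. Mireille takes one such share ($27,000).
The children's combined portion ($54,000) is divided into 2 shares of $27,000: Samir and Lena each take $27,000.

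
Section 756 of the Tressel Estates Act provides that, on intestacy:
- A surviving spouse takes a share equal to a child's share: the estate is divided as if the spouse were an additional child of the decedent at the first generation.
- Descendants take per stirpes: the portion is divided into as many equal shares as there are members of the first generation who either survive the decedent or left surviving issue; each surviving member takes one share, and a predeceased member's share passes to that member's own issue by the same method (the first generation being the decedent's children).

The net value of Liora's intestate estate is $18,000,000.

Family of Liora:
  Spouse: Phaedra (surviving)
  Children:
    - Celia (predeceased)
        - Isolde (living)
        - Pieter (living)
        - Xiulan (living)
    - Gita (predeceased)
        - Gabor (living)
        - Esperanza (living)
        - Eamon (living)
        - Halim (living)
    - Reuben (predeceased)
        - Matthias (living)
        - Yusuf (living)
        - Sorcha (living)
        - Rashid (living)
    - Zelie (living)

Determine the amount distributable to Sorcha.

The spouse counts as an additional share at the children's level, so there are 5 primary shares of $3,600,000. Phaedra takes one such share ($3,600,000).
The children's combined portion ($14,400,000) is divided into 4 shares of $3,600,000: Zelie takes $3,600,000; Celia's $3,600,000 share passes to Celia's issue; Gita's $3,600,000 share passes to Gita's issue; Reuben's $3,600,000 share passes to Reuben's issue.
Celia's share ($3,600,000) is divided into 3 shares of $1,200,000: Isolde, Pieter, and Xiulan each take $1,200,000.
Gita's share ($3,600,000) is divided into 4 shares of $900,000: Gabor, Esperanza, Eamon, and Halim each take $900,000.
Reuben's share ($3,600,000) is divided into 4 shares of $900,000: Matthias, Yusuf, Sorcha, and Rashid each take $900,000.

Sorcha receives $900,000.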